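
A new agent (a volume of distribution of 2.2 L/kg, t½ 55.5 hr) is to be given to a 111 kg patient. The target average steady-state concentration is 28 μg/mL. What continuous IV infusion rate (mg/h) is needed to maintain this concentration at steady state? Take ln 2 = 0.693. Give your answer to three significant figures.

Total Vd = 2.2 × 111 = 244.2 L
CL = ln 2 · Vd / t½ = 0.693 × 244.2 / 55.5 = 3.049 L/h
Infusion rate = CL × Css = 3.049 × 28 = 85.37 mg/h

85.4 mg/h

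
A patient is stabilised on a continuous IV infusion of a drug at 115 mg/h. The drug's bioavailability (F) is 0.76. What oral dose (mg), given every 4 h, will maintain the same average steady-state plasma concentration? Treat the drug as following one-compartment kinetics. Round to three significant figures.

605 mg

To maintain the same Css, the systemic dosing rate must be unchanged: F·D/τ = infusion rate.
D = rate × τ / F = 115 × 4 / 0.76 = 605.3 mg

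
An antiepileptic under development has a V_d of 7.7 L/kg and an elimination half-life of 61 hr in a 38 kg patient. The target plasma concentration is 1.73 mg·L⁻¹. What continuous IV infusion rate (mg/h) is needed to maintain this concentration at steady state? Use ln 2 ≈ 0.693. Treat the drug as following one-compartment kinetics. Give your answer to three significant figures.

5.75 mg/h

Vd = 7.7 L/kg × 38 kg = 292.6 L
CL = ln 2 · Vd / t½ = 0.693 × 292.6 / 61 = 3.324 L/h
Infusion rate = CL × Css = 3.324 × 1.73 = 5.751 mg/h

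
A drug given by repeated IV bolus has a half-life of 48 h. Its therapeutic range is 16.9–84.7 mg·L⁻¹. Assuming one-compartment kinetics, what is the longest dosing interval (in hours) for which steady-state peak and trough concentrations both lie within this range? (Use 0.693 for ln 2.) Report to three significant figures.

k = 0.693 / t½ = 0.693 / 48 = 0.01444 h⁻¹
Between IV bolus doses, concentration decays as C = C₀·e^(−kτ), so C_peak/C_trough = e^(kτ).
τ_max = ln(C_peak/C_trough) / k = ln(84.7/16.9) / 0.01444 = 1.612 / 0.01444 = 111.6 h

112 h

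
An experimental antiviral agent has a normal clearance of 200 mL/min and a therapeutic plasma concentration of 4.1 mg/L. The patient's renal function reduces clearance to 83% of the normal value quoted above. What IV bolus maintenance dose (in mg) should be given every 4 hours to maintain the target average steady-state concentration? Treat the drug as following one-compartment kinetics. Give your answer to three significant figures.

163 mg

CL = 200 mL/min = 200 × 0.06 = 12.00 L/h
Patient clearance = 0.83 × 12.00 = 9.960 L/h
D = CL × Css × τ = 9.960 × 4.1 × 4 = 163.3 mg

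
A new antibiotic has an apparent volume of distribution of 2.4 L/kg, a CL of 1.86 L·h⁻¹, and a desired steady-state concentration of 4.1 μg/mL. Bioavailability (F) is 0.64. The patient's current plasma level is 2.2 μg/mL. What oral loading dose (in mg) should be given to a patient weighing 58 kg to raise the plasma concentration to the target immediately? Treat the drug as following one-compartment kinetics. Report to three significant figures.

Total Vd = 2.4 × 58 = 139.2 L
Concentration deficit ΔC = 4.1 − 2.2 = 1.900 mg/L
LD = Vd × ΔC / F = 139.2 × 1.900 / 0.64 = 413.3 mg

413 mg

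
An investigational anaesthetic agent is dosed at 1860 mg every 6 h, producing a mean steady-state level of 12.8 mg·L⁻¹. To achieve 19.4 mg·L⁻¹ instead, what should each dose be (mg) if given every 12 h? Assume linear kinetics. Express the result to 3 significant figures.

For first-order elimination, Css ∝ F·D/(CL·τ); F and CL are unchanged, so Css ∝ D/τ.
D₂ = D₁ × (Css,target / Css,current) × (τ₂/τ₁) = 1860 × (19.4/12.8) × (12/6) = 5638 mg

5640 mg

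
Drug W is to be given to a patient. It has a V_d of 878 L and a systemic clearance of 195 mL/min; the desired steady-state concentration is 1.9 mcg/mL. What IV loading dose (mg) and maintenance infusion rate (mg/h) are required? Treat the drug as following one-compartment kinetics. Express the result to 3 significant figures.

(a) 1670 mg; (b) 22.2 mg/h

Loading dose = Vd × C = 878.0 × 1.9 = 1668 mg
CL = 195 mL/min = 195 × 0.06 = 11.70 L/h
Maintenance: replace elimination → rate = CL × Css = 11.70 × 1.9 = 22.23 mg/h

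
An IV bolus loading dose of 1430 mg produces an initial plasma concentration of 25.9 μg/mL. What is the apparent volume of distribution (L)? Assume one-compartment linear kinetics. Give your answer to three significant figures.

Immediately after an IV bolus, C₀ = Dose / Vd, so Vd = Dose / C₀.
Vd = 1430 / 25.9 = 55.21 L

55.2 L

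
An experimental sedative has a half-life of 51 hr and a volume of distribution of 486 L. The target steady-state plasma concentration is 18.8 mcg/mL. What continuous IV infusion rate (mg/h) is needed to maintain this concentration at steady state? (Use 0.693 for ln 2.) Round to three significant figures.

124 mg/h

k = 0.693/51 = 0.01359 h⁻¹, so CL = k·Vd = 0.01359 × 486.0 = 6.605 L/h
Infusion rate = CL × Css = 6.605 × 18.8 = 124.2 mg/h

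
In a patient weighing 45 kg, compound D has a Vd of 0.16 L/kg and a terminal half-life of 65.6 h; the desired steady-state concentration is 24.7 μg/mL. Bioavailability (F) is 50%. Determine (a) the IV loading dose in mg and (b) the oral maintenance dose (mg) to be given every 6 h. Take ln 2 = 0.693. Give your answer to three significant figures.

Total Vd = 0.16 × 45 = 7.200 L
LD = Vd × C = 7.200 × 24.7 = 177.8 mg
CL = 0.693 × Vd / t½ = 0.693 × 7.200 / 65.6 = 0.07606 L/h
D = CL × Css × τ / F = 0.07606 × 24.7 × 6 / 0.5 = 22.54 mg

(a) 178 mg; (b) 22.5 mg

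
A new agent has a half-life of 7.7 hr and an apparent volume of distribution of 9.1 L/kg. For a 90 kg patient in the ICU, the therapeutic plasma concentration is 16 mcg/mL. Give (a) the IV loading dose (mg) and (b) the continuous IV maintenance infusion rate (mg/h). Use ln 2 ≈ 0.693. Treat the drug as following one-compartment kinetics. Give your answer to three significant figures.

Vd(total) = 90 kg × 9.1 L/kg = 819.0 L
LD = Vd × C = 819.0 × 16 = 13100 mg
CL = 0.693 × Vd / t½ = 0.693 × 819.0 / 7.7 = 73.71 L/h
Infusion rate = CL × Css = 73.71 × 16 = 1179 mg/h

(a) 13100 mg; (b) 1180 mg/h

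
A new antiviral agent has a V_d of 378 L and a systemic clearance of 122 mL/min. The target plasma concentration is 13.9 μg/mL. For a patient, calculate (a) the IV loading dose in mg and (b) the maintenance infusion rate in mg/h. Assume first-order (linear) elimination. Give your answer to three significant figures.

(a) 5250 mg; (b) 102 mg/h

Loading: fill Vd to C_target → 378.0 L × 13.9 mg/L = 5254 mg
CL = 122 mL/min × 60/1000 = 7.320 L/h
Maintenance infusion rate = CL × Css = 7.320 × 13.9 = 101.7 mg/h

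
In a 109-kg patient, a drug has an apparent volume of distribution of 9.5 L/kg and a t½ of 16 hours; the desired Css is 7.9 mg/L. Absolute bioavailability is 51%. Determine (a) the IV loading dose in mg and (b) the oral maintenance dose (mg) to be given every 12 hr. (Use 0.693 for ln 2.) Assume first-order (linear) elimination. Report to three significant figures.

Total Vd = 9.5 × 109 = 1036 L
LD = Vd × C = 1036 × 7.9 = 8184 mg
CL = 0.693 × Vd / t½ = 0.693 × 1036 / 16 = 44.87 L/h
D = CL × Css × τ / F = 44.87 × 7.9 × 12 / 0.51 = 8341 mg

(a) 8180 mg; (b) 8340 mg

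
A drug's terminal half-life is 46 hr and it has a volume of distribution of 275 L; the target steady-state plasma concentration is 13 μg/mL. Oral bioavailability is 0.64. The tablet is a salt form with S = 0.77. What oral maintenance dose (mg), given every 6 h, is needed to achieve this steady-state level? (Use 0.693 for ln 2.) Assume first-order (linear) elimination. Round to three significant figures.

656 mg

k = 0.693/46 = 0.01507 h⁻¹, so CL = k·Vd = 0.01507 × 275.0 = 4.144 L/h
D = CL × Css × τ / F / S = 4.144 × 13 × 6 / 0.64 / 0.77 = 655.9 mg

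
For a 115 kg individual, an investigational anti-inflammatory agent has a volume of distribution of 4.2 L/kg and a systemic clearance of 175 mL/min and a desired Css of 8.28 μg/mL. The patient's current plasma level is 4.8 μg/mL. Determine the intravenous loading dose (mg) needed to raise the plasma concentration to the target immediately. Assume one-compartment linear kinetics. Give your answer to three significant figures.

1680 mg

Total Vd = 4.2 × 115 = 483.0 L
Concentration deficit ΔC = 8.28 − 4.8 = 3.480 mg/L
LD = Vd × ΔC = 483.0 × 3.480 = 1681 mg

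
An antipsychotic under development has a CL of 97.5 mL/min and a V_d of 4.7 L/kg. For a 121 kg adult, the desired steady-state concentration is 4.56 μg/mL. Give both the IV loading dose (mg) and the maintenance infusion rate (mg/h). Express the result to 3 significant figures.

Vd(total) = 121 kg × 4.7 L/kg = 568.7 L
Loading dose = Vd × C = 568.7 × 4.56 = 2593 mg
Convert clearance: 97.5 mL/min × 60 min/h ÷ 1000 mL/L = 5.850 L/h
Maintenance: replace elimination → rate = CL × Css = 5.850 × 4.56 = 26.68 mg/h

(a) 2590 mg; (b) 26.7 mg/h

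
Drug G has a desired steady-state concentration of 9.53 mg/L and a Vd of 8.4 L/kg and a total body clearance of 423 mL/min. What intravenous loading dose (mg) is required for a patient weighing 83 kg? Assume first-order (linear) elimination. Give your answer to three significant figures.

6640 mg

Total Vd = 8.4 × 83 = 697.2 L
LD is governed by Vd — clearance does not enter the loading-dose calculation.
LD = Vd × C = 697.2 × 9.530 = 6644 mg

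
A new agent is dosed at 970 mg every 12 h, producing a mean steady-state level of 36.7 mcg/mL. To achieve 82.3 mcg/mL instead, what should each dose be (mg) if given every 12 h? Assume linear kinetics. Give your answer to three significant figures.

2180 mg

For first-order elimination, Css ∝ F·D/(CL·τ); F and CL are unchanged, so Css ∝ D/τ.
D₂ = D₁ × (Css,target / Css,current) = 970 × 82.3/36.7 = 2175 mg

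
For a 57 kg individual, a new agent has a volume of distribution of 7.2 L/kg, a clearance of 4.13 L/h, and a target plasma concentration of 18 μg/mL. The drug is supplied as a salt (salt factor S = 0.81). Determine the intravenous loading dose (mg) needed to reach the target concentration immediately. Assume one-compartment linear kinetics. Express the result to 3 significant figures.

Total Vd = 7.2 × 57 = 410.4 L
LD = Vd × C / S = 410.4 × 18.00 / 0.81 = 9120 mg

9120 mg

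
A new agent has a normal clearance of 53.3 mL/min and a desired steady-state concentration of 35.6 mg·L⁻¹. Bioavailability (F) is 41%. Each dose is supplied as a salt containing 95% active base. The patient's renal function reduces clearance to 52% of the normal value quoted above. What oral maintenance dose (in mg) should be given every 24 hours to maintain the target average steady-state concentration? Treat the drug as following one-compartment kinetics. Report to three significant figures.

CL = 53.3 mL/min = 53.3 × 0.06 = 3.198 L/h
Patient clearance = 0.52 × 3.198 = 1.663 L/h
D = CL × Css × τ / F / S = 1.663 × 35.6 × 24 / 0.41 / 0.95 = 3648 mg

3650 mg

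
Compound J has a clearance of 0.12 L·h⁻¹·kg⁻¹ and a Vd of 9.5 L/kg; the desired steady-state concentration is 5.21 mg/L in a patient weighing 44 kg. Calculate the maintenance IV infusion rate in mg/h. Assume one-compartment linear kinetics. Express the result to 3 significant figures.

CL = 0.12 L·h⁻¹·kg⁻¹ × 44 kg = 5.280 L/h
Rate = CL × Css = 5.280 × 5.21 = 27.51 mg/h

27.5 mg/h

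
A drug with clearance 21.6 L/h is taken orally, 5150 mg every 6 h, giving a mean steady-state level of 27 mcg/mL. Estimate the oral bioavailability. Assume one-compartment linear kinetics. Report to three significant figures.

F·D/τ = CL·Css at steady state → F = CL·Css·τ / D.
F = 21.6 × 27 × 6 / 5150 = 0.679

0.679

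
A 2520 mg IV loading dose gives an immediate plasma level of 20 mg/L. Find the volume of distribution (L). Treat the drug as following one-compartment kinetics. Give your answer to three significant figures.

Immediately after an IV bolus, C₀ = Dose / Vd, so Vd = Dose / C₀.
Vd = 2520 / 20 = 126.0 L

126 L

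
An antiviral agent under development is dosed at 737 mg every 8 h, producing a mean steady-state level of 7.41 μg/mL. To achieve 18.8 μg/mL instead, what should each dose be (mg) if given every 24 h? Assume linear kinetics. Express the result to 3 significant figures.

With linear kinetics, Css is proportional to dose rate (D/τ) at fixed clearance.
D₂ = D₁ × (Css,target / Css,current) × (τ₂/τ₁) = 737 × (18.8/7.41) × (24/8) = 5610 mg

5610 mg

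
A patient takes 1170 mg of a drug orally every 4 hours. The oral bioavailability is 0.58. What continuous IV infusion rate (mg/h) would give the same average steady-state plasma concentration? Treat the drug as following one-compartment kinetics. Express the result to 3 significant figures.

170 mg/h

Equivalent systemic input: infusion rate = F·D/τ.
Rate = 0.58 × 1170 / 4 = 169.7 mg/h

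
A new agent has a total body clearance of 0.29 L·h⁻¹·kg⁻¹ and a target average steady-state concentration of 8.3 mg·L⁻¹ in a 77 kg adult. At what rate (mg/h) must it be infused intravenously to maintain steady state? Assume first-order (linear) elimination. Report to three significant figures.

CL = 0.29 L·h⁻¹·kg⁻¹ × 77 kg = 22.33 L/h
Infusion rate = CL · Css = 22.33 L/h × 8.3 mg/L = 185.3 mg/h

185 mg/h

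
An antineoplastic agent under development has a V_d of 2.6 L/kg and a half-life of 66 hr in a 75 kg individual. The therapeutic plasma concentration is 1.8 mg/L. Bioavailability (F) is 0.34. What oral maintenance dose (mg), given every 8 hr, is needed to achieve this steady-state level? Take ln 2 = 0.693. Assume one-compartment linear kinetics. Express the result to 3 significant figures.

Vd = 2.6 L/kg × 75 kg = 195.0 L
CL = ln 2 · Vd / t½ = 0.693 × 195.0 / 66 = 2.048 L/h
D = CL × Css × τ / F = 2.048 × 1.8 × 8 / 0.34 = 86.74 mg

86.7 mg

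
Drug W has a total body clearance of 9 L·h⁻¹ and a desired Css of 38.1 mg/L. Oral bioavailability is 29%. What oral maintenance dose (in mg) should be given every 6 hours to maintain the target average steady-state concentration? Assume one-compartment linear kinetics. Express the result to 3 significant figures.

7090 mg

D = CL × Css × τ / F = 9.000 × 38.1 × 6 / 0.29 = 7094 mg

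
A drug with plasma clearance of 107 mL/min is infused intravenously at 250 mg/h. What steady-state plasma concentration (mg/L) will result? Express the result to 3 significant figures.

38.9 mg/L

CL = 107 mL/min = 107 × 0.06 = 6.420 L/h
Css = rate / CL = 250 / 6.420 = 38.94 mg/L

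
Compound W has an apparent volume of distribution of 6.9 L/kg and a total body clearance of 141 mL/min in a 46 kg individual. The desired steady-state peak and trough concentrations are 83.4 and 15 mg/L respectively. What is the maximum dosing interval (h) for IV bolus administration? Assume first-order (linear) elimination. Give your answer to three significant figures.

Vd(total) = 46 kg × 6.9 L/kg = 317.4 L
CL = 141 mL/min = 141 × 0.06 = 8.460 L/h
k = CL / Vd = 8.460 / 317.4 = 0.02665 h⁻¹
Between IV bolus doses, concentration decays as C = C₀·e^(−kτ), so C_peak/C_trough = e^(kτ).
τ_max = ln(C_peak/C_trough) / k = ln(83.4/15) / 0.02665 = 1.716 / 0.02665 = 64.39 h

64.4 h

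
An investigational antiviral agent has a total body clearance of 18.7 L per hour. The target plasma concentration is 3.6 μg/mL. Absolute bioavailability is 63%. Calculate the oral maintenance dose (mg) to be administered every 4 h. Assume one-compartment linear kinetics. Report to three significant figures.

427 mg

At steady state, dose per interval replaces the amount cleared in that interval: F·D/τ = CL·Css.
D = CL × Css × τ / F = 18.70 × 3.6 × 4 / 0.63 = 427.4 mg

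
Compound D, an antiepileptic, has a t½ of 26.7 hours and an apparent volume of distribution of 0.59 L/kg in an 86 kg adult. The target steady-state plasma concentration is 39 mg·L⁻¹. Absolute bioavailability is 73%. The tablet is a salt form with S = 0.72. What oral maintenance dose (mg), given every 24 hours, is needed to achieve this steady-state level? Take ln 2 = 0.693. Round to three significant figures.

Total Vd = 0.59 × 86 = 50.74 L
CL = ln 2 · Vd / t½ = 0.693 × 50.74 / 26.7 = 1.317 L/h
D = CL × Css × τ / F / S = 1.317 × 39 × 24 / 0.73 / 0.72 = 2345 mg

2350 mg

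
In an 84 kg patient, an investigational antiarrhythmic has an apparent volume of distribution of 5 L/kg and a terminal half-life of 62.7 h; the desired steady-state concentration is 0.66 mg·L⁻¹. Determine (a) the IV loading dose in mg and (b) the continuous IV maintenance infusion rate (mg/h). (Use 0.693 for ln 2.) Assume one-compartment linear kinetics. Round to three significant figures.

Vd = 5 L/kg × 84 kg = 420.0 L
LD = Vd × C = 420.0 × 0.66 = 277.2 mg
CL = 0.693 × Vd / t½ = 0.693 × 420.0 / 62.7 = 4.642 L/h
Infusion rate = CL × Css = 4.642 × 0.66 = 3.064 mg/h

(a) 277 mg; (b) 3.06 mg/h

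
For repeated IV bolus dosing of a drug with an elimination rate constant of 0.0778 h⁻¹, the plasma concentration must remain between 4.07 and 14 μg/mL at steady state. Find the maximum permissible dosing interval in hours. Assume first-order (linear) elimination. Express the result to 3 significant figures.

15.9 h

Between IV bolus doses, concentration decays as C = C₀·e^(−kτ), so C_peak/C_trough = e^(kτ).
τ_max = ln(C_peak/C_trough) / k = ln(14/4.07) / 0.07780 = 1.235 / 0.07780 = 15.87 h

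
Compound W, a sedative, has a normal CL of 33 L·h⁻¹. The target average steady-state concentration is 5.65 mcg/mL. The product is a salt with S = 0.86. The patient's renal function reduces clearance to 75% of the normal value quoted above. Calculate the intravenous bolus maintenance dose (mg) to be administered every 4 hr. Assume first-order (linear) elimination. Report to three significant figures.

650 mg

Patient clearance = 0.75 × 33.00 = 24.75 L/h
D = CL × Css × τ / S = 24.75 × 5.65 × 4 / 0.86 = 650.4 mg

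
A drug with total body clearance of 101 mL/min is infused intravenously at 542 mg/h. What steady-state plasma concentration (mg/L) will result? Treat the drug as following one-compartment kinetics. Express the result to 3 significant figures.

CL = 101 mL/min = 101 × 0.06 = 6.060 L/h
Css = rate / CL = 542 / 6.060 = 89.44 mg/L

89.4 mg/L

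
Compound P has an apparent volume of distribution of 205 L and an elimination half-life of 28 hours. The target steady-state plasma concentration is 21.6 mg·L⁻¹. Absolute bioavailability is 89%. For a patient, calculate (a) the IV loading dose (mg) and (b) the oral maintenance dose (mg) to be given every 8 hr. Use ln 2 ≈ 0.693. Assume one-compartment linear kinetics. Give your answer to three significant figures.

(a) 4430 mg; (b) 985 mg

LD = Vd × C = 205.0 × 21.6 = 4428 mg
CL = 0.693 × Vd / t½ = 0.693 × 205.0 / 28 = 5.074 L/h
D = CL × Css × τ / F = 5.074 × 21.6 × 8 / 0.89 = 985.2 mg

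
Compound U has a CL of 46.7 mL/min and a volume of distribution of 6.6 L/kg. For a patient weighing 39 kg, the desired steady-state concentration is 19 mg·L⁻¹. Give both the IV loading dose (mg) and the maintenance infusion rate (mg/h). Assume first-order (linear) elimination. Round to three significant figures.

(a) 4890 mg; (b) 53.2 mg/h

Total Vd = 6.6 × 39 = 257.4 L
LD = Vd · C_target = 257.4 × 19 = 4891 mg
CL = 46.7 mL/min × 60/1000 = 2.802 L/h
Maintenance infusion rate = CL × Css = 2.802 × 19 = 53.24 mg/h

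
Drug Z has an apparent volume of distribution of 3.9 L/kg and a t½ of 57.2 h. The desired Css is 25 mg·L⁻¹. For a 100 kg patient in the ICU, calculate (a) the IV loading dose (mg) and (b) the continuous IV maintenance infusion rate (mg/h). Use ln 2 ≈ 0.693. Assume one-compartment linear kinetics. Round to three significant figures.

Total Vd = 3.9 × 100 = 390.0 L
LD = Vd × C = 390.0 × 25 = 9750 mg
CL = 0.693 × Vd / t½ = 0.693 × 390.0 / 57.2 = 4.725 L/h
Infusion rate = CL × Css = 4.725 × 25 = 118.1 mg/h

(a) 9750 mg; (b) 118 mg/h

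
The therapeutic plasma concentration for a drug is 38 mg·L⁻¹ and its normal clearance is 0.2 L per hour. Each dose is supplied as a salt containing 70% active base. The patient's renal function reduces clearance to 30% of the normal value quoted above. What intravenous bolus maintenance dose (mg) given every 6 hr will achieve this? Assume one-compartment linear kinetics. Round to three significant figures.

19.5 mg

Patient clearance = 0.3 × 0.2000 = 0.06000 L/h
D = CL × Css × τ / S = 0.06000 × 38 × 6 / 0.7 = 19.54 mg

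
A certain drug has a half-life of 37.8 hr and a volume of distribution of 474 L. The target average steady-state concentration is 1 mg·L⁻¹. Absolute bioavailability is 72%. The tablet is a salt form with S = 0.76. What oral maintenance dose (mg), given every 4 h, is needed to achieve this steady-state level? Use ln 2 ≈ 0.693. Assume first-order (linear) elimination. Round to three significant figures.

CL = 0.693 × Vd / t½ = 0.693 × 474.0 / 37.8 = 8.690 L/h
D = CL × Css × τ / F / S = 8.690 × 1 × 4 / 0.72 / 0.76 = 63.52 mg

63.5 mg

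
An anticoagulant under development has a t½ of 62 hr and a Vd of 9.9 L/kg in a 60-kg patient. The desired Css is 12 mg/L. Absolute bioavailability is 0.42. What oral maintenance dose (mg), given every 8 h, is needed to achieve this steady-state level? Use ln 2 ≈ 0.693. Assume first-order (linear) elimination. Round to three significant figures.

Vd = 9.9 L/kg × 60 kg = 594.0 L
CL = 0.693 × Vd / t½ = 0.693 × 594.0 / 62 = 6.639 L/h
D = CL × Css × τ / F = 6.639 × 12 × 8 / 0.42 = 1517 mg

1520 mg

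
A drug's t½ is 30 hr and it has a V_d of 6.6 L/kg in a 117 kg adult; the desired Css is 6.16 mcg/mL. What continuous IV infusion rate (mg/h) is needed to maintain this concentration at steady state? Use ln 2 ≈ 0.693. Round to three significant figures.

110 mg/h

Total Vd = 6.6 × 117 = 772.2 L
CL = 0.693 × Vd / t½ = 0.693 × 772.2 / 30 = 17.84 L/h
Infusion rate = CL × Css = 17.84 × 6.16 = 109.9 mg/h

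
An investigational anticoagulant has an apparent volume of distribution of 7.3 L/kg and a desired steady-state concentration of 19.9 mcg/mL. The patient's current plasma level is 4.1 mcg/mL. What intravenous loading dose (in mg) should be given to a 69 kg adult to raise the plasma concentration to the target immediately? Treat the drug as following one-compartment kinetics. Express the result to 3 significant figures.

7960 mg

Total Vd = 7.3 × 69 = 503.7 L
Concentration deficit ΔC = 19.9 − 4.1 = 15.80 mg/L
LD = Vd × ΔC = 503.7 × 15.80 = 7958 mg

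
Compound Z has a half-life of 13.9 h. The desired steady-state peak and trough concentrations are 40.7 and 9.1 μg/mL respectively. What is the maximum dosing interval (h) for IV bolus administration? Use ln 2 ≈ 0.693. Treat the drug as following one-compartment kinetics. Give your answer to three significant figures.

30.0 h

k = 0.693 / t½ = 0.693 / 13.9 = 0.04986 h⁻¹
Between IV bolus doses, concentration decays as C = C₀·e^(−kτ), so C_peak/C_trough = e^(kτ).
τ_max = ln(C_peak/C_trough) / k = ln(40.7/9.1) / 0.04986 = 1.498 / 0.04986 = 30.04 h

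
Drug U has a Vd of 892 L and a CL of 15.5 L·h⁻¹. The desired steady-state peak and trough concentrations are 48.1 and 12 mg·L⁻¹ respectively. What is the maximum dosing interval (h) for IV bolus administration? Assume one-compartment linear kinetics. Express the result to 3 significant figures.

79.9 h

k = CL / Vd = 15.50 / 892.0 = 0.01738 h⁻¹
Between IV bolus doses, concentration decays as C = C₀·e^(−kτ), so C_peak/C_trough = e^(kτ).
τ_max = ln(C_peak/C_trough) / k = ln(48.1/12) / 0.01738 = 1.388 / 0.01738 = 79.86 h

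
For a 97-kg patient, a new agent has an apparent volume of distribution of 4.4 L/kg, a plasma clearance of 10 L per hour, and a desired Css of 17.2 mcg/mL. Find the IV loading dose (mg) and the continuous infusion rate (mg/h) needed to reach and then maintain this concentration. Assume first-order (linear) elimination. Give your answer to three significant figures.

(a) 7340 mg; (b) 172 mg/h

Total Vd = 4.4 × 97 = 426.8 L
Loading dose = Vd × C = 426.8 × 17.2 = 7341 mg
Infusion rate = 10.00 L/h × 17.2 mg/L = 172.0 mg/h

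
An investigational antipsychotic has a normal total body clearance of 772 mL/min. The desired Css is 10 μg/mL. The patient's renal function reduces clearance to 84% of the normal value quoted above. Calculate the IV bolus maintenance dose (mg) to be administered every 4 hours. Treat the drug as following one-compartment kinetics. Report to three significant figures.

CL = 772 mL/min × 60/1000 = 46.32 L/h
Patient clearance = 0.84 × 46.32 = 38.91 L/h
D = CL × Css × τ = 38.91 × 10 × 4 = 1556 mg

1560 mg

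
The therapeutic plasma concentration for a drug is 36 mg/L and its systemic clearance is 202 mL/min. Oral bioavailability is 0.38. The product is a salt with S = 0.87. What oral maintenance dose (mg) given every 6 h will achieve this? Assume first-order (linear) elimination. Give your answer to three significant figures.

7920 mg

CL = 202 mL/min = 202 × 0.06 = 12.12 L/h
D = CL × Css × τ / F / S = 12.12 × 36 × 6 / 0.38 / 0.87 = 7919 mg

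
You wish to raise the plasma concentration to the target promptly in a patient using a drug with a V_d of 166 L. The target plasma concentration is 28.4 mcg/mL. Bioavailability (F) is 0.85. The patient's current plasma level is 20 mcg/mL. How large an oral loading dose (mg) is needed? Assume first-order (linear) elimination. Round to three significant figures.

The loading dose fills Vd to the target concentration.
Concentration deficit ΔC = 28.4 − 20 = 8.400 mg/L
LD = Vd × ΔC / F = 166.0 × 8.400 / 0.85 = 1640 mg

1640 mg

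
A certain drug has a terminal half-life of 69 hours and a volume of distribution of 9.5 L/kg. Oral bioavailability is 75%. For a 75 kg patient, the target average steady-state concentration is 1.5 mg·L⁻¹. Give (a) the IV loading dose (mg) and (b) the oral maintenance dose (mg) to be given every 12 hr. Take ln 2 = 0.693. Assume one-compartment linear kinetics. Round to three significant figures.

Vd = 9.5 L/kg × 75 kg = 712.5 L
LD = Vd × C = 712.5 × 1.5 = 1069 mg
CL = 0.693 × Vd / t½ = 0.693 × 712.5 / 69 = 7.156 L/h
D = CL × Css × τ / F = 7.156 × 1.5 × 12 / 0.75 = 171.7 mg

(a) 1070 mg; (b) 172 mg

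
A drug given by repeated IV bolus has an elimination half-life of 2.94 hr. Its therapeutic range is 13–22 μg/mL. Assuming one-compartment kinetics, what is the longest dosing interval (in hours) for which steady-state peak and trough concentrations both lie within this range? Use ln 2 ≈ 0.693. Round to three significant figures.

k = 0.693 / t½ = 0.693 / 2.94 = 0.2357 h⁻¹
Between IV bolus doses, concentration decays as C = C₀·e^(−kτ), so C_peak/C_trough = e^(kτ).
τ_max = ln(C_peak/C_trough) / k = ln(22/13) / 0.2357 = 0.5261 / 0.2357 = 2.232 h

2.23 h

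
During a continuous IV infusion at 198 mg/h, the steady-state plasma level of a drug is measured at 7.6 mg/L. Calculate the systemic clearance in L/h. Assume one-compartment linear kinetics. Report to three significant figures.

26.1 L/h

At steady state, infusion rate = CL × Css, so CL = rate / Css.
CL = 198 / 7.6 = 26.05 L/h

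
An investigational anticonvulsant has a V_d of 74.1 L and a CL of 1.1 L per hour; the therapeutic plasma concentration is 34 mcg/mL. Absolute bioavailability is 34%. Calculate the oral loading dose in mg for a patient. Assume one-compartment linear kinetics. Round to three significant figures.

LD = Vd × C / F = 74.10 × 34.00 / 0.34 = 7410 mg

7410 mg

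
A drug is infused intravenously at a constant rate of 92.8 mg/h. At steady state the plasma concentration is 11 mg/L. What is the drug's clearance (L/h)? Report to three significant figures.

At steady state, infusion rate = CL × Css, so CL = rate / Css.
CL = 92.8 / 11 = 8.436 L/h

8.44 L/h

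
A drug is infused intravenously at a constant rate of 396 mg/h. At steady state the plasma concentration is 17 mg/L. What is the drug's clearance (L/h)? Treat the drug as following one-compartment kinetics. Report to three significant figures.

At steady state, infusion rate = CL × Css, so CL = rate / Css.
CL = 396 / 17 = 23.29 L/h

23.3 L/h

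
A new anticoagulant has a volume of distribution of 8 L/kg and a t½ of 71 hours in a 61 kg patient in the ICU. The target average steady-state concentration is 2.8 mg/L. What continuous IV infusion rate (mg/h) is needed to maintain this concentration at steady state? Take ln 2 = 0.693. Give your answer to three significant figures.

13.3 mg/h

Vd = 8 L/kg × 61 kg = 488.0 L
CL = ln 2 · Vd / t½ = 0.693 × 488.0 / 71 = 4.763 L/h
Infusion rate = CL × Css = 4.763 × 2.8 = 13.34 mg/h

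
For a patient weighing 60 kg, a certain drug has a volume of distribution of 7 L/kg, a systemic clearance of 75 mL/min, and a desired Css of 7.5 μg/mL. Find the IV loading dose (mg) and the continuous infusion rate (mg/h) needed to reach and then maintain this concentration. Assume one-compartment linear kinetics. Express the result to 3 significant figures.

(a) 3150 mg; (b) 33.8 mg/h

Vd = 7 L/kg × 60 kg = 420.0 L
Loading dose = Vd × C = 420.0 × 7.5 = 3150 mg
CL = 75 mL/min × 60/1000 = 4.500 L/h
Infusion rate = 4.500 L/h × 7.5 mg/L = 33.75 mg/h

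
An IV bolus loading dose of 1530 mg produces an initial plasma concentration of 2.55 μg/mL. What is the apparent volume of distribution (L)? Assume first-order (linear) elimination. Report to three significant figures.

600 L

Immediately after an IV bolus, C₀ = Dose / Vd, so Vd = Dose / C₀.
Vd = 1530 / 2.55 = 600.0 L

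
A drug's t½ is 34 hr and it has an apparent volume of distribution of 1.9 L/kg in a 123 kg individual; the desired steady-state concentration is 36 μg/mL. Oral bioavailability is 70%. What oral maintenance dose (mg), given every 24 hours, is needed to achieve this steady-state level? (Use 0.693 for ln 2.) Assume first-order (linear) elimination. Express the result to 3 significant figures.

5880 mg

Total Vd = 1.9 × 123 = 233.7 L
k = 0.693/34 = 0.02038 h⁻¹, so CL = k·Vd = 0.02038 × 233.7 = 4.763 L/h
D = CL × Css × τ / F = 4.763 × 36 × 24 / 0.7 = 5879 mg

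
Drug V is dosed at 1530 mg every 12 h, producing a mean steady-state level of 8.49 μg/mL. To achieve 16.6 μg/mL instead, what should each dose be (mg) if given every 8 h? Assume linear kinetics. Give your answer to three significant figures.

1990 mg

For first-order elimination, Css ∝ F·D/(CL·τ); F and CL are unchanged, so Css ∝ D/τ.
D₂ = D₁ × (Css,target / Css,current) × (τ₂/τ₁) = 1530 × (16.6/8.49) × (8/12) = 1994 mg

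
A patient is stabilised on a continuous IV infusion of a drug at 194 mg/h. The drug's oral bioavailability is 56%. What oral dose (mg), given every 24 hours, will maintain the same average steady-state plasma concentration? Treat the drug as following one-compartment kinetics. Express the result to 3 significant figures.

8310 mg

To maintain the same Css, the systemic dosing rate must be unchanged: F·D/τ = infusion rate.
D = rate × τ / F = 194 × 24 / 0.56 = 8314 mg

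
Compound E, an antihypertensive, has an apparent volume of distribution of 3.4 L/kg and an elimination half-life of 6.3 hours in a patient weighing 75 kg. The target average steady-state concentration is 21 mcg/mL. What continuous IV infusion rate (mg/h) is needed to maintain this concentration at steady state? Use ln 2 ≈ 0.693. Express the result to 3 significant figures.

Vd = 3.4 L/kg × 75 kg = 255.0 L
k = 0.693/6.3 = 0.1100 h⁻¹, so CL = k·Vd = 0.1100 × 255.0 = 28.05 L/h
Infusion rate = CL × Css = 28.05 × 21 = 589.1 mg/h

589 mg/h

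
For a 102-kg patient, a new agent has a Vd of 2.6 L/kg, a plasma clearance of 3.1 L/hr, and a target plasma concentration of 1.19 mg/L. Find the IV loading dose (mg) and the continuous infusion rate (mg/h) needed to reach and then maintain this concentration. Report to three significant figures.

(a) 316 mg; (b) 3.69 mg/h

Vd(total) = 102 kg × 2.6 L/kg = 265.2 L
Loading: fill Vd to C_target → 265.2 L × 1.19 mg/L = 315.6 mg
Maintenance infusion rate = CL × Css = 3.100 × 1.19 = 3.689 mg/h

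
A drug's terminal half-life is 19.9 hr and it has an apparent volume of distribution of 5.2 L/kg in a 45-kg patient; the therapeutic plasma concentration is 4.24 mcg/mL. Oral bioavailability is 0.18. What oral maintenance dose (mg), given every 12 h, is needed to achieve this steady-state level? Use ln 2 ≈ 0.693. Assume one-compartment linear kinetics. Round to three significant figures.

2300 mg

Total Vd = 5.2 × 45 = 234.0 L
k = 0.693/19.9 = 0.03482 h⁻¹, so CL = k·Vd = 0.03482 × 234.0 = 8.148 L/h
D = CL × Css × τ / F = 8.148 × 4.24 × 12 / 0.18 = 2303 mg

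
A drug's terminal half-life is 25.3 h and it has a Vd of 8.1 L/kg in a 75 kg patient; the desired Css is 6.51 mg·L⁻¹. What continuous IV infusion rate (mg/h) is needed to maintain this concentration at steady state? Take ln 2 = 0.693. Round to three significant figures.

Vd(total) = 75 kg × 8.1 L/kg = 607.5 L
CL = ln 2 · Vd / t½ = 0.693 × 607.5 / 25.3 = 16.64 L/h
Infusion rate = CL × Css = 16.64 × 6.51 = 108.3 mg/h

108 mg/h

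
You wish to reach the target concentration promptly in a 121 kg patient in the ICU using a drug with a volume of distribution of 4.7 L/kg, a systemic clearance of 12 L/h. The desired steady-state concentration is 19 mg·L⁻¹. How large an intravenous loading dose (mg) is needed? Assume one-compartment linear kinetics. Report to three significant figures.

Vd(total) = 121 kg × 4.7 L/kg = 568.7 L
LD is governed by Vd — clearance does not enter the loading-dose calculation.
LD = Vd × C = 568.7 × 19.00 = 10810 mg

10800 mg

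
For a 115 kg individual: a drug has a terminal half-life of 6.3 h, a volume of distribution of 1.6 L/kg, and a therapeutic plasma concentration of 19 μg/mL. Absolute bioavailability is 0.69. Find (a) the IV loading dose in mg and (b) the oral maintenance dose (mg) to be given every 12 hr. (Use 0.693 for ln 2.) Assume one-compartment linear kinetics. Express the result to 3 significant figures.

(a) 3500 mg; (b) 6690 mg

Vd = 1.6 L/kg × 115 kg = 184.0 L
LD = Vd × C = 184.0 × 19 = 3496 mg
CL = 0.693 × Vd / t½ = 0.693 × 184.0 / 6.3 = 20.24 L/h
D = CL × Css × τ / F = 20.24 × 19 × 12 / 0.69 = 6688 mg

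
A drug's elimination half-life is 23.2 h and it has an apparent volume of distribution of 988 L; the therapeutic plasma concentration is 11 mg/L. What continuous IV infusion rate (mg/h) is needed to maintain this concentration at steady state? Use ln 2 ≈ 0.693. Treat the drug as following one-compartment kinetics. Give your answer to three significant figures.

325 mg/h

k = 0.693/23.2 = 0.02987 h⁻¹, so CL = k·Vd = 0.02987 × 988.0 = 29.51 L/h
Infusion rate = CL × Css = 29.51 × 11 = 324.6 mg/h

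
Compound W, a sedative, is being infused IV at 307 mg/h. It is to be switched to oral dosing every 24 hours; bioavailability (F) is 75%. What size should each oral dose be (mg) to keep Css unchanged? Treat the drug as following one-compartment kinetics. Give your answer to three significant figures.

9820 mg

To maintain the same Css, the systemic dosing rate must be unchanged: F·D/τ = infusion rate.
D = rate × τ / F = 307 × 24 / 0.75 = 9824 mg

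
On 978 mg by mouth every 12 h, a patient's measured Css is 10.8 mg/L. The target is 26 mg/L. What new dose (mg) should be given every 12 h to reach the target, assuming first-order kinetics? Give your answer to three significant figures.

2350 mg

For first-order elimination, Css ∝ F·D/(CL·τ); F and CL are unchanged, so Css ∝ D/τ.
D₂ = D₁ × (Css,target / Css,current) = 978 × 26/10.8 = 2354 mg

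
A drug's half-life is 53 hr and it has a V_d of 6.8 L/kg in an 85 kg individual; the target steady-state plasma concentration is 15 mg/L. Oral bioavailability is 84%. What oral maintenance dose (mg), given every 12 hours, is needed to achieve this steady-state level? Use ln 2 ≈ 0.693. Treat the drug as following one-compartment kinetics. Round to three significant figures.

1620 mg

Total Vd = 6.8 × 85 = 578.0 L
CL = 0.693 × Vd / t½ = 0.693 × 578.0 / 53 = 7.558 L/h
D = CL × Css × τ / F = 7.558 × 15 × 12 / 0.84 = 1620 mg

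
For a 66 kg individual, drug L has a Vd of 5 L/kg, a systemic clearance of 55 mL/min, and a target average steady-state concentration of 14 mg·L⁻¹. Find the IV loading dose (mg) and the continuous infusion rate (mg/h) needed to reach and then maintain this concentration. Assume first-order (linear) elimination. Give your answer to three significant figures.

(a) 4620 mg; (b) 46.2 mg/h

Vd = 5 L/kg × 66 kg = 330.0 L
Loading dose = Vd × C = 330.0 × 14 = 4620 mg
Convert clearance: 55 mL/min × 60 min/h ÷ 1000 mL/L = 3.300 L/h
Maintenance: replace elimination → rate = CL × Css = 3.300 × 14 = 46.20 mg/h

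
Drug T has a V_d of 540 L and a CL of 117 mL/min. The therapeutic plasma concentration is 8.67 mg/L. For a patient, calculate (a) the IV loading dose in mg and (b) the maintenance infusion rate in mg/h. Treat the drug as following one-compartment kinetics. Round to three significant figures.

Loading: fill Vd to C_target → 540.0 L × 8.67 mg/L = 4682 mg
Convert clearance: 117 mL/min × 60 min/h ÷ 1000 mL/L = 7.020 L/h
Maintenance infusion rate = CL × Css = 7.020 × 8.67 = 60.86 mg/h

(a) 4680 mg; (b) 60.9 mg/h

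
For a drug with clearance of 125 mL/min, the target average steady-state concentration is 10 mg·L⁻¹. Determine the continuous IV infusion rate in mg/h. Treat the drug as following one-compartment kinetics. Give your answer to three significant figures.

Convert clearance: 125 mL/min × 60 min/h ÷ 1000 mL/L = 7.500 L/h
Rate = CL × Css = 7.500 × 10 = 75.00 mg/h

75.0 mg/h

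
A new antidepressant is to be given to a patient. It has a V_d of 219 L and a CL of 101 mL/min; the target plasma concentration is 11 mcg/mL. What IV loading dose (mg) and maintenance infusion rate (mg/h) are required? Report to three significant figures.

Loading: fill Vd to C_target → 219.0 L × 11 mg/L = 2409 mg
Convert clearance: 101 mL/min × 60 min/h ÷ 1000 mL/L = 6.060 L/h
Maintenance: replace elimination → rate = CL × Css = 6.060 × 11 = 66.66 mg/h

(a) 2410 mg; (b) 66.7 mg/h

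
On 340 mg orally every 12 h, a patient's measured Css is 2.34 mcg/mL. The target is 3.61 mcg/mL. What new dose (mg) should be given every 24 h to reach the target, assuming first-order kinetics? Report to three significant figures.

For first-order elimination, Css ∝ F·D/(CL·τ); F and CL are unchanged, so Css ∝ D/τ.
D₂ = D₁ × (Css,target / Css,current) × (τ₂/τ₁) = 340 × (3.61/2.34) × (24/12) = 1049 mg

1050 mg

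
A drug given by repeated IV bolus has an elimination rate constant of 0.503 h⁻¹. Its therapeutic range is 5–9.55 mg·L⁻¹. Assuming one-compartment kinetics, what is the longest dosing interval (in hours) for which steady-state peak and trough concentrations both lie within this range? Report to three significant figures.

1.29 h

Between IV bolus doses, concentration decays as C = C₀·e^(−kτ), so C_peak/C_trough = e^(kτ).
τ_max = ln(C_peak/C_trough) / k = ln(9.55/5) / 0.5030 = 0.6471 / 0.5030 = 1.286 h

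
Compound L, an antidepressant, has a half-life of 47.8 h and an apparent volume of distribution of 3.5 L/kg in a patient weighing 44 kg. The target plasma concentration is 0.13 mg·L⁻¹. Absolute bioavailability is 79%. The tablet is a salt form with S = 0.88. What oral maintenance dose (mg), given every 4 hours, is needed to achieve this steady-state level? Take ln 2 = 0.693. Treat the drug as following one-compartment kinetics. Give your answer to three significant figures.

1.67 mg

Vd(total) = 44 kg × 3.5 L/kg = 154.0 L
CL = ln 2 · Vd / t½ = 0.693 × 154.0 / 47.8 = 2.233 L/h
D = CL × Css × τ / F / S = 2.233 × 0.13 × 4 / 0.79 / 0.88 = 1.670 mg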